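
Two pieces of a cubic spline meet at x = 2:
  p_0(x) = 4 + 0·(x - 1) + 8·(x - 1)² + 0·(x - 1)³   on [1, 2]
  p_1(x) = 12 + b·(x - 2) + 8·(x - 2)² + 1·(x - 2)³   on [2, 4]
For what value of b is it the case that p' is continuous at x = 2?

16

p_0'(x) = 0 + 16·(x - 1) + 0·(x - 1)², so p_0'(2) = 16. On the right, p_1'(2) = b, so b = 16.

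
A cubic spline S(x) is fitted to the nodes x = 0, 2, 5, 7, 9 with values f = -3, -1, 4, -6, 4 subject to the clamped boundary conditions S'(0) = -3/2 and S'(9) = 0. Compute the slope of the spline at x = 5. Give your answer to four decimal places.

-4.4859

With σ_i denoting the second derivative at x_i, h_i = 2, 3, 2, 2, and Δ_i = (y_(i+1) − y_i)/h_i = 1, 5/3, -5, 5:
  2·σ_0 + 10·σ_1 + 3·σ_2 = 6(Δ_1 - Δ_0) = 4
  3·σ_1 + 10·σ_2 + 2·σ_3 = 6(Δ_2 - Δ_1) = -40
  2·σ_2 + 8·σ_3 + 2·σ_4 = 6(Δ_3 - Δ_2) = 60
Clamped end conditions give two more equations: 2h_0·σ_0 + h_0·σ_1 = 6(Δ_0 - S'(0)) = 15 and h_3·σ_3 + 2h_3·σ_4 = 6(S'(9) - Δ_3) = -30.
Forward elimination and back-substitution give σ_0 = 1949/708, σ_1 = 353/177, σ_2 = -2531/354, σ_3 = 2258/177, σ_4 = -4913/354.
On [5, 7], S'(x) = b_2 + 2c_2·(x - 5) + 3d_2·(x - 5)² with b_2 = Δ_2 - h_2(2σ_2 + σ_3)/6 = -794/177, c_2 = σ_2/2 = -2531/708, d_2 = (σ_3 - σ_2)/(6h_2) = 783/472. So S'(5) = -794/177.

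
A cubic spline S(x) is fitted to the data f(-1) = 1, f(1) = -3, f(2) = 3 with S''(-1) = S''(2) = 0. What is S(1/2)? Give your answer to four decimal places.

-3.7500

Put M_i = S'' at the i-th knot. Here h = (2, 1) and Δ = (-2, 6), so the interior equations h_(i-1)·M_(i-1) + 2(h_(i-1)+h_i)·M_i + h_i·M_(i+1) = 6(Δ_i − Δ_(i-1)) read
  2·M_0 + 6·M_1 + 1·M_2 = 6(Δ_1 - Δ_0) = 48
Natural end conditions: M_0 = M_2 = 0.
Solving the tridiagonal system: M_0 = 0, M_1 = 8, M_2 = 0.
On [-1, 1], S(x) = 1 - 14/3·(x + 1) + 0·(x + 1)² + 2/3·(x + 1)³.
With (x + 1) = 3/2: S(1/2) = -15/4.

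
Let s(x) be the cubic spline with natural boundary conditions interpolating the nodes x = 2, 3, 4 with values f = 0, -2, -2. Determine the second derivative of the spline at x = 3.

3

Let σ_i = s''(x_i). Step sizes h_i = 1, 1; slopes of the chords Δ_i = (y_(i+1) - y_i)/h_i = -2, 0.
  1·σ_0 + 4·σ_1 + 1·σ_2 = 6(Δ_1 - Δ_0) = 12
Natural end conditions: σ_0 = σ_2 = 0.
Solving: σ_0 = 0, σ_1 = 3, σ_2 = 0.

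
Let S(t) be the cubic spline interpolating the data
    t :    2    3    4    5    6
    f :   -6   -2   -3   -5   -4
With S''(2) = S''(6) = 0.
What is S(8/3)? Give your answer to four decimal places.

-2.8836

Let m_i = S''(x_i). Step sizes h_i = 1, 1, 1, 1; slopes of the chords Δ_i = (y_(i+1) - y_i)/h_i = 4, -1, -2, 1.
  1·m_0 + 4·m_1 + 1·m_2 = 6(Δ_1 - Δ_0) = -30
  1·m_1 + 4·m_2 + 1·m_3 = 6(Δ_2 - Δ_1) = -6
  1·m_2 + 4·m_3 + 1·m_4 = 6(Δ_3 - Δ_2) = 18
Natural end conditions: m_0 = m_4 = 0.
Solving the tridiagonal system: m_0 = 0, m_1 = -51/7, m_2 = -6/7, m_3 = 33/7, m_4 = 0.
On [2, 3], S(t) = -6 + 73/14·(t - 2) + 0·(t - 2)² - 17/14·(t - 2)³.
With (t - 2) = 2/3: S(8/3) = -545/189.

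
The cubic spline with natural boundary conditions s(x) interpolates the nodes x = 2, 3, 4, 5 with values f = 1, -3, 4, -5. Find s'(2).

-8

With m_i denoting the second derivative at x_i, h_i = 1, 1, 1, and Δ_i = (y_(i+1) − y_i)/h_i = -4, 7, -9:
  1·m_0 + 4·m_1 + 1·m_2 = 6(Δ_1 - Δ_0) = 66
  1·m_1 + 4·m_2 + 1·m_3 = 6(Δ_2 - Δ_1) = -96
Natural end conditions: m_0 = m_3 = 0.
Solving: m_0 = 0, m_1 = 24, m_2 = -30, m_3 = 0.
On [2, 3], s'(x) = b_0 + 2c_0·(x - 2) + 3d_0·(x - 2)² with b_0 = Δ_0 - h_0(2m_0 + m_1)/6 = -8, c_0 = m_0/2 = 0, d_0 = (m_1 - m_0)/(6h_0) = 4. So s'(2) = -8.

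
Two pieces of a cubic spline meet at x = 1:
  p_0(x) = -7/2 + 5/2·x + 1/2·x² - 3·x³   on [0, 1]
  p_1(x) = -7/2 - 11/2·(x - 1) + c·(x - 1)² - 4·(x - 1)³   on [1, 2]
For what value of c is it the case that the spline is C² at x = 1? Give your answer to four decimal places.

-8.5000

p_0''(x) = 1 - 18·x, so p_0''(1) = -17. On the right, p_1''(1) = 2c, so c = -17/2.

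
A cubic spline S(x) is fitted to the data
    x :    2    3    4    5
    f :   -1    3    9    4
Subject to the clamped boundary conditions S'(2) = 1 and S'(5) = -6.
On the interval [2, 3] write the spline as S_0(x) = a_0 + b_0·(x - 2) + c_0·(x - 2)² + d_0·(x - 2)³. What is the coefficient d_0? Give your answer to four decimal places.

With σ_i denoting the second derivative at x_i, h_i = 1, 1, 1, and Δ_i = (y_(i+1) − y_i)/h_i = 4, 6, -5:
  1·σ_0 + 4·σ_1 + 1·σ_2 = 6(Δ_1 - Δ_0) = 12
  1·σ_1 + 4·σ_2 + 1·σ_3 = 6(Δ_2 - Δ_1) = -66
Clamped end conditions give two more equations: 2h_0·σ_0 + h_0·σ_1 = 6(Δ_0 - S'(2)) = 18 and h_2·σ_2 + 2h_2·σ_3 = 6(S'(5) - Δ_2) = -6.
Solving the tridiagonal system: σ_0 = 86/15, σ_1 = 98/15, σ_2 = -298/15, σ_3 = 104/15.
On [2, 3], with S_0(x) = a_0 + b_0·(x - 2) + c_0·(x - 2)² + d_0·(x - 2)³: c_0 = σ_0/2 = 43/15, d_0 = (σ_1 - σ_0)/(6h_0) = 2/15, b_0 = Δ_0 - h_0(2σ_0 + σ_1)/6 = 1.

0.1333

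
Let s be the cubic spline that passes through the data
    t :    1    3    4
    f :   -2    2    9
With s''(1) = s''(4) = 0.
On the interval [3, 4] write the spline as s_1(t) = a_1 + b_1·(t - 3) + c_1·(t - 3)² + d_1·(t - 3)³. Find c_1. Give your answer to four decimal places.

With M_i denoting the second derivative at x_i, h_i = 2, 1, and Δ_i = (y_(i+1) − y_i)/h_i = 2, 7:
  2·M_0 + 6·M_1 + 1·M_2 = 6(Δ_1 - Δ_0) = 30
Natural end conditions: M_0 = M_2 = 0.
Forward elimination and back-substitution give M_0 = 0, M_1 = 5, M_2 = 0.
On [3, 4], with s_1(t) = a_1 + b_1·(t - 3) + c_1·(t - 3)² + d_1·(t - 3)³: c_1 = M_1/2 = 5/2, d_1 = (M_2 - M_1)/(6h_1) = -5/6, b_1 = Δ_1 - h_1(2M_1 + M_2)/6 = 16/3.

2.5000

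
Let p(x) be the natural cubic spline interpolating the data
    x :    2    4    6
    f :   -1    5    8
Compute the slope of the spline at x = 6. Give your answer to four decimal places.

1.1250

With σ_i denoting the second derivative at x_i, h_i = 2, 2, and Δ_i = (y_(i+1) − y_i)/h_i = 3, 3/2:
  2·σ_0 + 8·σ_1 + 2·σ_2 = 6(Δ_1 - Δ_0) = -9
Natural end conditions: σ_0 = σ_2 = 0.
Solving: σ_0 = 0, σ_1 = -9/8, σ_2 = 0.
On [4, 6], p'(x) = b_1 + 2c_1·(x - 4) + 3d_1·(x - 4)² with b_1 = Δ_1 - h_1(2σ_1 + σ_2)/6 = 9/4, c_1 = σ_1/2 = -9/16, d_1 = (σ_2 - σ_1)/(6h_1) = 3/32. So p'(6) = 9/8.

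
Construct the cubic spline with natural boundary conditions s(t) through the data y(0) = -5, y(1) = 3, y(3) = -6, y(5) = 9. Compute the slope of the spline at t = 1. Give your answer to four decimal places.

Let M_i = s''(x_i). Step sizes h_i = 1, 2, 2; slopes of the chords Δ_i = (y_(i+1) - y_i)/h_i = 8, -9/2, 15/2.
  1·M_0 + 6·M_1 + 2·M_2 = 6(Δ_1 - Δ_0) = -75
  2·M_1 + 8·M_2 + 2·M_3 = 6(Δ_2 - Δ_1) = 72
Natural end conditions: M_0 = M_3 = 0.
Hence M_0 = 0, M_1 = -186/11, M_2 = 291/22, M_3 = 0.
On [1, 3], s'(t) = b_1 + 2c_1·(t - 1) + 3d_1·(t - 1)² with b_1 = Δ_1 - h_1(2M_1 + M_2)/6 = 26/11, c_1 = M_1/2 = -93/11, d_1 = (M_2 - M_1)/(6h_1) = 221/88. So s'(1) = 26/11.

2.3636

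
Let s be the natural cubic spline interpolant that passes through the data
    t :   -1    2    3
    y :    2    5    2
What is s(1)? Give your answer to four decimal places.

5.6667

Write σ_i for s''(x_i). With h_i = 3, 1 and divided differences Δ_i = 1, -3, the continuity of s' gives the tridiagonal system
  3·σ_0 + 8·σ_1 + 1·σ_2 = 6(Δ_1 - Δ_0) = -24
Natural end conditions: σ_0 = σ_2 = 0.
Hence σ_0 = 0, σ_1 = -3, σ_2 = 0.
On [-1, 2], s(t) = 2 + 5/2·(t + 1) + 0·(t + 1)² - 1/6·(t + 1)³.
With (t + 1) = 2: s(1) = 17/3.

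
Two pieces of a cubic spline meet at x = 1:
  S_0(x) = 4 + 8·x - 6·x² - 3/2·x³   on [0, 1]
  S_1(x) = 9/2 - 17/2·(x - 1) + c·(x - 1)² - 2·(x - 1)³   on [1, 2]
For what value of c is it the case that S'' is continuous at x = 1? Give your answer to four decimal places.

S_0''(x) = -12 - 9·x, so S_0''(1) = -21. On the right, S_1''(1) = 2c, so c = -21/2.

-10.5000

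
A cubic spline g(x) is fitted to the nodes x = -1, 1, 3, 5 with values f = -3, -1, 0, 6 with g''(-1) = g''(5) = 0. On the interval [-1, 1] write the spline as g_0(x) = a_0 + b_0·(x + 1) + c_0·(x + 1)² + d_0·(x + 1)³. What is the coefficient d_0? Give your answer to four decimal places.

-0.0750

Let σ_i = g''(x_i). Step sizes h_i = 2, 2, 2; slopes of the chords Δ_i = (y_(i+1) - y_i)/h_i = 1, 1/2, 3.
  2·σ_0 + 8·σ_1 + 2·σ_2 = 6(Δ_1 - Δ_0) = -3
  2·σ_1 + 8·σ_2 + 2·σ_3 = 6(Δ_2 - Δ_1) = 15
Natural end conditions: σ_0 = σ_3 = 0.
Hence σ_0 = 0, σ_1 = -9/10, σ_2 = 21/10, σ_3 = 0.
On [-1, 1], with g_0(x) = a_0 + b_0·(x + 1) + c_0·(x + 1)² + d_0·(x + 1)³: c_0 = σ_0/2 = 0, d_0 = (σ_1 - σ_0)/(6h_0) = -3/40, b_0 = Δ_0 - h_0(2σ_0 + σ_1)/6 = 13/10.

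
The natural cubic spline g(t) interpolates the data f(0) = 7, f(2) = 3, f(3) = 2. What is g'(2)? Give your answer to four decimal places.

-1.3333

Write M_i for g''(x_i). With h_i = 2, 1 and divided differences Δ_i = -2, -1, the continuity of g' gives the tridiagonal system
  2·M_0 + 6·M_1 + 1·M_2 = 6(Δ_1 - Δ_0) = 6
Natural end conditions: M_0 = M_2 = 0.
Forward elimination and back-substitution give M_0 = 0, M_1 = 1, M_2 = 0.
On [2, 3], g'(t) = b_1 + 2c_1·(t - 2) + 3d_1·(t - 2)² with b_1 = Δ_1 - h_1(2M_1 + M_2)/6 = -4/3, c_1 = M_1/2 = 1/2, d_1 = (M_2 - M_1)/(6h_1) = -1/6. So g'(2) = -4/3.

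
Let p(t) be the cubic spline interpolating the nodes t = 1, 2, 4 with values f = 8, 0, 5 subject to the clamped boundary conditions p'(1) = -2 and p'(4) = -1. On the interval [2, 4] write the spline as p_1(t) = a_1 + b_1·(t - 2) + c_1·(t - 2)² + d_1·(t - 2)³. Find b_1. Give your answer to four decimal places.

Write m_i for p''(x_i). With h_i = 1, 2 and divided differences Δ_i = -8, 5/2, the continuity of p' gives the tridiagonal system
  1·m_0 + 6·m_1 + 2·m_2 = 6(Δ_1 - Δ_0) = 63
Clamped end conditions give two more equations: 2h_0·m_0 + h_0·m_1 = 6(Δ_0 - p'(1)) = -36 and h_1·m_1 + 2h_1·m_2 = 6(p'(4) - Δ_1) = -21.
Forward elimination and back-substitution give m_0 = -169/6, m_1 = 61/3, m_2 = -185/12.
On [2, 4], with p_1(t) = a_1 + b_1·(t - 2) + c_1·(t - 2)² + d_1·(t - 2)³: c_1 = m_1/2 = 61/6, d_1 = (m_2 - m_1)/(6h_1) = -143/48, b_1 = Δ_1 - h_1(2m_1 + m_2)/6 = -71/12.

-5.9167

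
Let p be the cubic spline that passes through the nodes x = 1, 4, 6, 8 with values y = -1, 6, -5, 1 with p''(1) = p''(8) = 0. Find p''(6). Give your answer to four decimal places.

Put M_i = p'' at the i-th knot. Here h = (3, 2, 2) and Δ = (7/3, -11/2, 3), so the interior equations h_(i-1)·M_(i-1) + 2(h_(i-1)+h_i)·M_i + h_i·M_(i+1) = 6(Δ_i − Δ_(i-1)) read
  3·M_0 + 10·M_1 + 2·M_2 = 6(Δ_1 - Δ_0) = -47
  2·M_1 + 8·M_2 + 2·M_3 = 6(Δ_2 - Δ_1) = 51
Natural end conditions: M_0 = M_3 = 0.
Forward elimination and back-substitution give M_0 = 0, M_1 = -239/38, M_2 = 151/19, M_3 = 0.

7.9474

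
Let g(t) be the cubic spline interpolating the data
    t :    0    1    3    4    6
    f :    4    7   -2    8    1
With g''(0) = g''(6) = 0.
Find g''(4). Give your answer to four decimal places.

-17.2258

Write σ_i for g''(x_i). With h_i = 1, 2, 1, 2 and divided differences Δ_i = 3, -9/2, 10, -7/2, the continuity of g' gives the tridiagonal system
  1·σ_0 + 6·σ_1 + 2·σ_2 = 6(Δ_1 - Δ_0) = -45
  2·σ_1 + 6·σ_2 + 1·σ_3 = 6(Δ_2 - Δ_1) = 87
  1·σ_2 + 6·σ_3 + 2·σ_4 = 6(Δ_3 - Δ_2) = -81
Natural end conditions: σ_0 = σ_4 = 0.
Solving: σ_0 = 0, σ_1 = -927/62, σ_2 = 693/31, σ_3 = -534/31, σ_4 = 0.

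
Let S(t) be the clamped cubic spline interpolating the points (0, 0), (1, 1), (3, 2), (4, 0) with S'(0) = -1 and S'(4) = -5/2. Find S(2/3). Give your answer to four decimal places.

0.4021

Let M_i = S''(x_i). Step sizes h_i = 1, 2, 1; slopes of the chords Δ_i = (y_(i+1) - y_i)/h_i = 1, 1/2, -2.
  1·M_0 + 6·M_1 + 2·M_2 = 6(Δ_1 - Δ_0) = -3
  2·M_1 + 6·M_2 + 1·M_3 = 6(Δ_2 - Δ_1) = -15
Clamped end conditions give two more equations: 2h_0·M_0 + h_0·M_1 = 6(Δ_0 - S'(0)) = 12 and h_2·M_2 + 2h_2·M_3 = 6(S'(4) - Δ_2) = -3.
Solving the tridiagonal system: M_0 = 45/7, M_1 = -6/7, M_2 = -15/7, M_3 = -3/7.
On [0, 1], S(t) = 0 - 1·t + 45/14·t² - 17/14·t³.
With t = 2/3: S(2/3) = 76/189.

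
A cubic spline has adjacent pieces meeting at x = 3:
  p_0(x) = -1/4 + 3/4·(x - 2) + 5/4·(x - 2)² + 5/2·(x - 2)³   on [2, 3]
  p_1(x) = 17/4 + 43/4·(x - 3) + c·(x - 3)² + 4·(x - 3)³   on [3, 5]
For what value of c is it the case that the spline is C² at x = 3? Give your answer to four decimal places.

p_0''(x) = 5/2 + 15·(x - 2), so p_0''(3) = 35/2. On the right, p_1''(3) = 2c, so c = 35/4.

8.7500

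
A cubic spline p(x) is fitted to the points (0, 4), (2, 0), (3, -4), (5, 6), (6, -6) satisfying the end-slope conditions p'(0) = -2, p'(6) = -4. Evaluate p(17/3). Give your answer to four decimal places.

-2.9215

Put M_i = p'' at the i-th knot. Here h = (2, 1, 2, 1) and Δ = (-2, -4, 5, -12), so the interior equations h_(i-1)·M_(i-1) + 2(h_(i-1)+h_i)·M_i + h_i·M_(i+1) = 6(Δ_i − Δ_(i-1)) read
  2·M_0 + 6·M_1 + 1·M_2 = 6(Δ_1 - Δ_0) = -12
  1·M_1 + 6·M_2 + 2·M_3 = 6(Δ_2 - Δ_1) = 54
  2·M_2 + 6·M_3 + 1·M_4 = 6(Δ_3 - Δ_2) = -102
Clamped end conditions give two more equations: 2h_0·M_0 + h_0·M_1 = 6(Δ_0 - p'(0)) = 0 and h_3·M_3 + 2h_3·M_4 = 6(p'(6) - Δ_3) = 48.
Hence M_0 = 299/93, M_1 = -598/93, M_2 = 1874/93, M_3 = -2812/93, M_4 = 3638/93.
On [5, 6], p(x) = 6 - 785/93·(x - 5) - 1406/93·(x - 5)² + 1075/93·(x - 5)³.
With (x - 5) = 2/3: p(17/3) = -7336/2511.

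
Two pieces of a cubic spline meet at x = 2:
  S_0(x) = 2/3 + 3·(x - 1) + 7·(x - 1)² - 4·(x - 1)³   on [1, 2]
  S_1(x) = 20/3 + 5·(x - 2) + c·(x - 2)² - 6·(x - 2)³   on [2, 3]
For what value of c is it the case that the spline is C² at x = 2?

-5

S_0''(x) = 14 - 24·(x - 1), so S_0''(2) = -10. On the right, S_1''(2) = 2c, so c = -5.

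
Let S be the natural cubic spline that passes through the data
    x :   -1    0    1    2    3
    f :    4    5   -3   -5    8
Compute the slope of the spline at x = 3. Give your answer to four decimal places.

Put m_i = S'' at the i-th knot. Here h = (1, 1, 1, 1) and Δ = (1, -8, -2, 13), so the interior equations h_(i-1)·m_(i-1) + 2(h_(i-1)+h_i)·m_i + h_i·m_(i+1) = 6(Δ_i − Δ_(i-1)) read
  1·m_0 + 4·m_1 + 1·m_2 = 6(Δ_1 - Δ_0) = -54
  1·m_1 + 4·m_2 + 1·m_3 = 6(Δ_2 - Δ_1) = 36
  1·m_2 + 4·m_3 + 1·m_4 = 6(Δ_3 - Δ_2) = 90
Natural end conditions: m_0 = m_4 = 0.
Solving: m_0 = 0, m_1 = -108/7, m_2 = 54/7, m_3 = 144/7, m_4 = 0.
On [2, 3], S'(x) = b_3 + 2c_3·(x - 2) + 3d_3·(x - 2)² with b_3 = Δ_3 - h_3(2m_3 + m_4)/6 = 43/7, c_3 = m_3/2 = 72/7, d_3 = (m_4 - m_3)/(6h_3) = -24/7. So S'(3) = 115/7.

16.4286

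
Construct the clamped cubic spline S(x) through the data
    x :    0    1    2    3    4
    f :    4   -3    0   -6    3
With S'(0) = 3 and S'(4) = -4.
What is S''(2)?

-34

With σ_i denoting the second derivative at x_i, h_i = 1, 1, 1, 1, and Δ_i = (y_(i+1) − y_i)/h_i = -7, 3, -6, 9:
  1·σ_0 + 4·σ_1 + 1·σ_2 = 6(Δ_1 - Δ_0) = 60
  1·σ_1 + 4·σ_2 + 1·σ_3 = 6(Δ_2 - Δ_1) = -54
  1·σ_2 + 4·σ_3 + 1·σ_4 = 6(Δ_3 - Δ_2) = 90
Clamped end conditions give two more equations: 2h_0·σ_0 + h_0·σ_1 = 6(Δ_0 - S'(0)) = -60 and h_3·σ_3 + 2h_3·σ_4 = 6(S'(4) - Δ_3) = -78.
Hence σ_0 = -334/7, σ_1 = 248/7, σ_2 = -34, σ_3 = 326/7, σ_4 = -436/7.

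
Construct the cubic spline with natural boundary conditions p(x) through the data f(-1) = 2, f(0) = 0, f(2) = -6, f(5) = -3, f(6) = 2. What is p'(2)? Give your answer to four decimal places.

With M_i denoting the second derivative at x_i, h_i = 1, 2, 3, 1, and Δ_i = (y_(i+1) − y_i)/h_i = -2, -3, 1, 5:
  1·M_0 + 6·M_1 + 2·M_2 = 6(Δ_1 - Δ_0) = -6
  2·M_1 + 10·M_2 + 3·M_3 = 6(Δ_2 - Δ_1) = 24
  3·M_2 + 8·M_3 + 1·M_4 = 6(Δ_3 - Δ_2) = 24
Natural end conditions: M_0 = M_4 = 0.
Forward elimination and back-substitution give M_0 = 0, M_1 = -333/197, M_2 = 408/197, M_3 = 438/197, M_4 = 0.
On [2, 5], p'(x) = b_2 + 2c_2·(x - 2) + 3d_2·(x - 2)² with b_2 = Δ_2 - h_2(2M_2 + M_3)/6 = -430/197, c_2 = M_2/2 = 204/197, d_2 = (M_3 - M_2)/(6h_2) = 5/591. So p'(2) = -430/197.

-2.1827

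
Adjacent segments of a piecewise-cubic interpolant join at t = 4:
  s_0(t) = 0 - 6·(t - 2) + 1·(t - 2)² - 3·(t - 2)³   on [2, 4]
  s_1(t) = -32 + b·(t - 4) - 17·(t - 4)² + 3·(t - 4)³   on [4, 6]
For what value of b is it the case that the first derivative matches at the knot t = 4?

s_0'(t) = -6 + 2·(t - 2) - 9·(t - 2)², so s_0'(4) = -38. On the right, s_1'(4) = b, so b = -38.

-38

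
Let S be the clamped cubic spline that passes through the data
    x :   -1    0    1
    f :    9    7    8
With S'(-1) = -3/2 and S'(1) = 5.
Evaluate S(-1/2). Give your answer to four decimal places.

8.0156

Write M_i for S''(x_i). With h_i = 1, 1 and divided differences Δ_i = -2, 1, the continuity of S' gives the tridiagonal system
  1·M_0 + 4·M_1 + 1·M_2 = 6(Δ_1 - Δ_0) = 18
Clamped end conditions give two more equations: 2h_0·M_0 + h_0·M_1 = 6(Δ_0 - S'(-1)) = -3 and h_1·M_1 + 2h_1·M_2 = 6(S'(1) - Δ_1) = 24.
Solving: M_0 = -11/4, M_1 = 5/2, M_2 = 43/4.
On [-1, 0], S(x) = 9 - 3/2·(x + 1) - 11/8·(x + 1)² + 7/8·(x + 1)³.
With (x + 1) = 1/2: S(-1/2) = 513/64.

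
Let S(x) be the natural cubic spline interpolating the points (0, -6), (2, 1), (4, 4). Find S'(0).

4

Put M_i = S'' at the i-th knot. Here h = (2, 2) and Δ = (7/2, 3/2), so the interior equations h_(i-1)·M_(i-1) + 2(h_(i-1)+h_i)·M_i + h_i·M_(i+1) = 6(Δ_i − Δ_(i-1)) read
  2·M_0 + 8·M_1 + 2·M_2 = 6(Δ_1 - Δ_0) = -12
Natural end conditions: M_0 = M_2 = 0.
Solving the tridiagonal system: M_0 = 0, M_1 = -3/2, M_2 = 0.
On [0, 2], S'(x) = b_0 + 2c_0·x + 3d_0·x² with b_0 = Δ_0 - h_0(2M_0 + M_1)/6 = 4, c_0 = M_0/2 = 0, d_0 = (M_1 - M_0)/(6h_0) = -1/8. So S'(0) = 4.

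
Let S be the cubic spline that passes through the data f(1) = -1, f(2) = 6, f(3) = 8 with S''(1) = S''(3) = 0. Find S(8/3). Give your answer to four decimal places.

7.7037

Let m_i = S''(x_i). Step sizes h_i = 1, 1; slopes of the chords Δ_i = (y_(i+1) - y_i)/h_i = 7, 2.
  1·m_0 + 4·m_1 + 1·m_2 = 6(Δ_1 - Δ_0) = -30
Natural end conditions: m_0 = m_2 = 0.
Forward elimination and back-substitution give m_0 = 0, m_1 = -15/2, m_2 = 0.
On [2, 3], S(x) = 6 + 9/2·(x - 2) - 15/4·(x - 2)² + 5/4·(x - 2)³.
With (x - 2) = 2/3: S(8/3) = 208/27.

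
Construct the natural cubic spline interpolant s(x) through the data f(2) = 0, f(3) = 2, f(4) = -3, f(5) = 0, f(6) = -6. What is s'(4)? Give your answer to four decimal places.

-0.7500

With m_i denoting the second derivative at x_i, h_i = 1, 1, 1, 1, and Δ_i = (y_(i+1) − y_i)/h_i = 2, -5, 3, -6:
  1·m_0 + 4·m_1 + 1·m_2 = 6(Δ_1 - Δ_0) = -42
  1·m_1 + 4·m_2 + 1·m_3 = 6(Δ_2 - Δ_1) = 48
  1·m_2 + 4·m_3 + 1·m_4 = 6(Δ_3 - Δ_2) = -54
Natural end conditions: m_0 = m_4 = 0.
Solving: m_0 = 0, m_1 = -219/14, m_2 = 144/7, m_3 = -261/14, m_4 = 0.
On [4, 5], s'(x) = b_2 + 2c_2·(x - 4) + 3d_2·(x - 4)² with b_2 = Δ_2 - h_2(2m_2 + m_3)/6 = -3/4, c_2 = m_2/2 = 72/7, d_2 = (m_3 - m_2)/(6h_2) = -183/28. So s'(4) = -3/4.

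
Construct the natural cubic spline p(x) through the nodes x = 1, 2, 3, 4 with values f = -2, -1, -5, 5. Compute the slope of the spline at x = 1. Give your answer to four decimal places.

3.2667

With σ_i denoting the second derivative at x_i, h_i = 1, 1, 1, and Δ_i = (y_(i+1) − y_i)/h_i = 1, -4, 10:
  1·σ_0 + 4·σ_1 + 1·σ_2 = 6(Δ_1 - Δ_0) = -30
  1·σ_1 + 4·σ_2 + 1·σ_3 = 6(Δ_2 - Δ_1) = 84
Natural end conditions: σ_0 = σ_3 = 0.
Hence σ_0 = 0, σ_1 = -68/5, σ_2 = 122/5, σ_3 = 0.
On [1, 2], p'(x) = b_0 + 2c_0·(x - 1) + 3d_0·(x - 1)² with b_0 = Δ_0 - h_0(2σ_0 + σ_1)/6 = 49/15, c_0 = σ_0/2 = 0, d_0 = (σ_1 - σ_0)/(6h_0) = -34/15. So p'(1) = 49/15.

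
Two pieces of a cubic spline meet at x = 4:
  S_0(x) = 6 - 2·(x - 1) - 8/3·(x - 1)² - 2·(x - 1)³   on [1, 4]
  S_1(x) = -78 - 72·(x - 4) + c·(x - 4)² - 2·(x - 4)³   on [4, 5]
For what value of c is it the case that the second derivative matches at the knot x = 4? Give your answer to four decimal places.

S_0''(x) = -16/3 - 12·(x - 1), so S_0''(4) = -124/3. On the right, S_1''(4) = 2c, so c = -62/3.

-20.6667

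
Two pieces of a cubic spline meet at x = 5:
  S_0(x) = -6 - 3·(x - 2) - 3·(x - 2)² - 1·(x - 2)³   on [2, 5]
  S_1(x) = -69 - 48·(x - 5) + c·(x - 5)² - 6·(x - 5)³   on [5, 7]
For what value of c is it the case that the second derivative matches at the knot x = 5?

S_0''(x) = -6 - 6·(x - 2), so S_0''(5) = -24. On the right, S_1''(5) = 2c, so c = -12.

-12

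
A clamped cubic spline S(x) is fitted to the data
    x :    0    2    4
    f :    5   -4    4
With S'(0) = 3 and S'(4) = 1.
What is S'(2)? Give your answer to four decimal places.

-1.3750

Put m_i = S'' at the i-th knot. Here h = (2, 2) and Δ = (-9/2, 4), so the interior equations h_(i-1)·m_(i-1) + 2(h_(i-1)+h_i)·m_i + h_i·m_(i+1) = 6(Δ_i − Δ_(i-1)) read
  2·m_0 + 8·m_1 + 2·m_2 = 6(Δ_1 - Δ_0) = 51
Clamped end conditions give two more equations: 2h_0·m_0 + h_0·m_1 = 6(Δ_0 - S'(0)) = -45 and h_1·m_1 + 2h_1·m_2 = 6(S'(4) - Δ_1) = -18.
Solving: m_0 = -145/8, m_1 = 55/4, m_2 = -91/8.
On [2, 4], S'(x) = b_1 + 2c_1·(x - 2) + 3d_1·(x - 2)² with b_1 = Δ_1 - h_1(2m_1 + m_2)/6 = -11/8, c_1 = m_1/2 = 55/8, d_1 = (m_2 - m_1)/(6h_1) = -67/32. So S'(2) = -11/8.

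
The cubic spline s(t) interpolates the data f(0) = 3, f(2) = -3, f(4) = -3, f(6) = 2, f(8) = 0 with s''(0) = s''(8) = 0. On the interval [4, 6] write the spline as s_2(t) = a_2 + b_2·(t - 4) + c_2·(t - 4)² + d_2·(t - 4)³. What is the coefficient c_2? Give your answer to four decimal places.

Put M_i = s'' at the i-th knot. Here h = (2, 2, 2, 2) and Δ = (-3, 0, 5/2, -1), so the interior equations h_(i-1)·M_(i-1) + 2(h_(i-1)+h_i)·M_i + h_i·M_(i+1) = 6(Δ_i − Δ_(i-1)) read
  2·M_0 + 8·M_1 + 2·M_2 = 6(Δ_1 - Δ_0) = 18
  2·M_1 + 8·M_2 + 2·M_3 = 6(Δ_2 - Δ_1) = 15
  2·M_2 + 8·M_3 + 2·M_4 = 6(Δ_3 - Δ_2) = -21
Natural end conditions: M_0 = M_4 = 0.
Solving the tridiagonal system: M_0 = 0, M_1 = 27/16, M_2 = 9/4, M_3 = -51/16, M_4 = 0.
On [4, 6], with s_2(t) = a_2 + b_2·(t - 4) + c_2·(t - 4)² + d_2·(t - 4)³: c_2 = M_2/2 = 9/8, d_2 = (M_3 - M_2)/(6h_2) = -29/64, b_2 = Δ_2 - h_2(2M_2 + M_3)/6 = 33/16.

1.1250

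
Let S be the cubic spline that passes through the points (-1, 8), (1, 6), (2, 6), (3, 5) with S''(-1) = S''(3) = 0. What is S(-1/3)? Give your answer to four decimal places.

Put M_i = S'' at the i-th knot. Here h = (2, 1, 1) and Δ = (-1, 0, -1), so the interior equations h_(i-1)·M_(i-1) + 2(h_(i-1)+h_i)·M_i + h_i·M_(i+1) = 6(Δ_i − Δ_(i-1)) read
  2·M_0 + 6·M_1 + 1·M_2 = 6(Δ_1 - Δ_0) = 6
  1·M_1 + 4·M_2 + 1·M_3 = 6(Δ_2 - Δ_1) = -6
Natural end conditions: M_0 = M_3 = 0.
Forward elimination and back-substitution give M_0 = 0, M_1 = 30/23, M_2 = -42/23, M_3 = 0.
On [-1, 1], S(x) = 8 - 33/23·(x + 1) + 0·(x + 1)² + 5/46·(x + 1)³.
With (x + 1) = 2/3: S(-1/3) = 4394/621.

7.0757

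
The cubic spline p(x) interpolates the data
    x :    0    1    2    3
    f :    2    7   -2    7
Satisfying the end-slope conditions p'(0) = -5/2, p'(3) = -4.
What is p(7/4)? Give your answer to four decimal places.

Put m_i = p'' at the i-th knot. Here h = (1, 1, 1) and Δ = (5, -9, 9), so the interior equations h_(i-1)·m_(i-1) + 2(h_(i-1)+h_i)·m_i + h_i·m_(i+1) = 6(Δ_i − Δ_(i-1)) read
  1·m_0 + 4·m_1 + 1·m_2 = 6(Δ_1 - Δ_0) = -84
  1·m_1 + 4·m_2 + 1·m_3 = 6(Δ_2 - Δ_1) = 108
Clamped end conditions give two more equations: 2h_0·m_0 + h_0·m_1 = 6(Δ_0 - p'(0)) = 45 and h_2·m_2 + 2h_2·m_3 = 6(p'(3) - Δ_2) = -78.
Solving the tridiagonal system: m_0 = 228/5, m_1 = -231/5, m_2 = 276/5, m_3 = -333/5.
On [1, 2], p(x) = 7 - 14/5·(x - 1) - 231/10·(x - 1)² + 169/10·(x - 1)³.
With (x - 1) = 3/4: p(7/4) = -617/640.

-0.9641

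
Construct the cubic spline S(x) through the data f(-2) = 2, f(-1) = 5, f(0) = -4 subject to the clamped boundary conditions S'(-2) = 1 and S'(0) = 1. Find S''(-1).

Let M_i = S''(x_i). Step sizes h_i = 1, 1; slopes of the chords Δ_i = (y_(i+1) - y_i)/h_i = 3, -9.
  1·M_0 + 4·M_1 + 1·M_2 = 6(Δ_1 - Δ_0) = -72
Clamped end conditions give two more equations: 2h_0·M_0 + h_0·M_1 = 6(Δ_0 - S'(-2)) = 12 and h_1·M_1 + 2h_1·M_2 = 6(S'(0) - Δ_1) = 60.
Solving: M_0 = 24, M_1 = -36, M_2 = 48.

-36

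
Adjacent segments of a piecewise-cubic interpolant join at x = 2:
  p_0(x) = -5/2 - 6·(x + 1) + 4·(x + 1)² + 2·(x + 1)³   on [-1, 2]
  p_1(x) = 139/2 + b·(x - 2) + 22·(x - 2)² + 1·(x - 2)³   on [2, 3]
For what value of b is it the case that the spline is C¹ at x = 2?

p_0'(x) = -6 + 8·(x + 1) + 6·(x + 1)², so p_0'(2) = 72. On the right, p_1'(2) = b, so b = 72.

72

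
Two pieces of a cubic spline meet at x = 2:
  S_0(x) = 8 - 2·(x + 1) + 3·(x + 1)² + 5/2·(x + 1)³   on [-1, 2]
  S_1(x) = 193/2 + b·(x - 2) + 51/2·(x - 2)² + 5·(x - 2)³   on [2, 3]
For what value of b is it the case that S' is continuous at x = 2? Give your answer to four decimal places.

S_0'(x) = -2 + 6·(x + 1) + 15/2·(x + 1)², so S_0'(2) = 167/2. On the right, S_1'(2) = b, so b = 167/2.

83.5000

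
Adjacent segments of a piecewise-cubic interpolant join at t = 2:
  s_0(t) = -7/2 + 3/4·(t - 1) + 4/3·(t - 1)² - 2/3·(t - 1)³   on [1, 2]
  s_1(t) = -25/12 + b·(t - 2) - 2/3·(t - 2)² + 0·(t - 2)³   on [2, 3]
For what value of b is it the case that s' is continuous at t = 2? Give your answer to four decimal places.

s_0'(t) = 3/4 + 8/3·(t - 1) - 2·(t - 1)², so s_0'(2) = 17/12. On the right, s_1'(2) = b, so b = 17/12.

1.4167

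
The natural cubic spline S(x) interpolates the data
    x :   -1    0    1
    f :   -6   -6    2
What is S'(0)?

Write M_i for S''(x_i). With h_i = 1, 1 and divided differences Δ_i = 0, 8, the continuity of S' gives the tridiagonal system
  1·M_0 + 4·M_1 + 1·M_2 = 6(Δ_1 - Δ_0) = 48
Natural end conditions: M_0 = M_2 = 0.
Solving: M_0 = 0, M_1 = 12, M_2 = 0.
On [0, 1], S'(x) = b_1 + 2c_1·x + 3d_1·x² with b_1 = Δ_1 - h_1(2M_1 + M_2)/6 = 4, c_1 = M_1/2 = 6, d_1 = (M_2 - M_1)/(6h_1) = -2. So S'(0) = 4.

4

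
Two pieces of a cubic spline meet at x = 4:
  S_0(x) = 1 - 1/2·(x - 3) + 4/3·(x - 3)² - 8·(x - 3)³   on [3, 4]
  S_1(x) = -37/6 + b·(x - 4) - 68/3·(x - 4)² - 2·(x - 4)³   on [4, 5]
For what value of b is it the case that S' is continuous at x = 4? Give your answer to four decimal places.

-21.8333

S_0'(x) = -1/2 + 8/3·(x - 3) - 24·(x - 3)², so S_0'(4) = -131/6. On the right, S_1'(4) = b, so b = -131/6.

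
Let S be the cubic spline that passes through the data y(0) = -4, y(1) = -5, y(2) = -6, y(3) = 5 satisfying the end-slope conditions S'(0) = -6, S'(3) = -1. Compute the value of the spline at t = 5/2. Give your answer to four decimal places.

Let M_i = S''(x_i). Step sizes h_i = 1, 1, 1; slopes of the chords Δ_i = (y_(i+1) - y_i)/h_i = -1, -1, 11.
  1·M_0 + 4·M_1 + 1·M_2 = 6(Δ_1 - Δ_0) = 0
  1·M_1 + 4·M_2 + 1·M_3 = 6(Δ_2 - Δ_1) = 72
Clamped end conditions give two more equations: 2h_0·M_0 + h_0·M_1 = 6(Δ_0 - S'(0)) = 30 and h_2·M_2 + 2h_2·M_3 = 6(S'(3) - Δ_2) = -72.
Solving: M_0 = 332/15, M_1 = -214/15, M_2 = 524/15, M_3 = -802/15.
On [2, 3], S(t) = -6 + 124/15·(t - 2) + 262/15·(t - 2)² - 221/15·(t - 2)³.
With (t - 2) = 1/2: S(5/2) = 79/120.

0.6583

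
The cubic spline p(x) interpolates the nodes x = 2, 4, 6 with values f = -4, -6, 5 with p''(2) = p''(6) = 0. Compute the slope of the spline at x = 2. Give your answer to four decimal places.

-2.6250

With m_i denoting the second derivative at x_i, h_i = 2, 2, and Δ_i = (y_(i+1) − y_i)/h_i = -1, 11/2:
  2·m_0 + 8·m_1 + 2·m_2 = 6(Δ_1 - Δ_0) = 39
Natural end conditions: m_0 = m_2 = 0.
Solving the tridiagonal system: m_0 = 0, m_1 = 39/8, m_2 = 0.
On [2, 4], p'(x) = b_0 + 2c_0·(x - 2) + 3d_0·(x - 2)² with b_0 = Δ_0 - h_0(2m_0 + m_1)/6 = -21/8, c_0 = m_0/2 = 0, d_0 = (m_1 - m_0)/(6h_0) = 13/32. So p'(2) = -21/8.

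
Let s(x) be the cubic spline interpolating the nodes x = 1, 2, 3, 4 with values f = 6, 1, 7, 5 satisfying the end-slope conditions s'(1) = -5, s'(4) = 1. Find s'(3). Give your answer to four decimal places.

2.4000

Put m_i = s'' at the i-th knot. Here h = (1, 1, 1) and Δ = (-5, 6, -2), so the interior equations h_(i-1)·m_(i-1) + 2(h_(i-1)+h_i)·m_i + h_i·m_(i+1) = 6(Δ_i − Δ_(i-1)) read
  1·m_0 + 4·m_1 + 1·m_2 = 6(Δ_1 - Δ_0) = 66
  1·m_1 + 4·m_2 + 1·m_3 = 6(Δ_2 - Δ_1) = -48
Clamped end conditions give two more equations: 2h_0·m_0 + h_0·m_1 = 6(Δ_0 - s'(1)) = 0 and h_2·m_2 + 2h_2·m_3 = 6(s'(4) - Δ_2) = 18.
Forward elimination and back-substitution give m_0 = -64/5, m_1 = 128/5, m_2 = -118/5, m_3 = 104/5.
On [3, 4], s'(x) = b_2 + 2c_2·(x - 3) + 3d_2·(x - 3)² with b_2 = Δ_2 - h_2(2m_2 + m_3)/6 = 12/5, c_2 = m_2/2 = -59/5, d_2 = (m_3 - m_2)/(6h_2) = 37/5. So s'(3) = 12/5.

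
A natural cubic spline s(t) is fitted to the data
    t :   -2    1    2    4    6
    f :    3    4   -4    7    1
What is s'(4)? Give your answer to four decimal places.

Put m_i = s'' at the i-th knot. Here h = (3, 1, 2, 2) and Δ = (1/3, -8, 11/2, -3), so the interior equations h_(i-1)·m_(i-1) + 2(h_(i-1)+h_i)·m_i + h_i·m_(i+1) = 6(Δ_i − Δ_(i-1)) read
  3·m_0 + 8·m_1 + 1·m_2 = 6(Δ_1 - Δ_0) = -50
  1·m_1 + 6·m_2 + 2·m_3 = 6(Δ_2 - Δ_1) = 81
  2·m_2 + 8·m_3 + 2·m_4 = 6(Δ_3 - Δ_2) = -51
Natural end conditions: m_0 = m_4 = 0.
Forward elimination and back-substitution give m_0 = 0, m_1 = -1475/172, m_2 = 800/43, m_3 = -3793/344, m_4 = 0.
On [4, 6], s'(t) = b_3 + 2c_3·(t - 4) + 3d_3·(t - 4)² with b_3 = Δ_3 - h_3(2m_3 + m_4)/6 = 2245/516, c_3 = m_3/2 = -3793/688, d_3 = (m_4 - m_3)/(6h_3) = 3793/4128. So s'(4) = 2245/516.

4.3508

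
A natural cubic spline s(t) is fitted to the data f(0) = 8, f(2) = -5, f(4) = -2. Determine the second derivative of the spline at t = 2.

6

Let M_i = s''(x_i). Step sizes h_i = 2, 2; slopes of the chords Δ_i = (y_(i+1) - y_i)/h_i = -13/2, 3/2.
  2·M_0 + 8·M_1 + 2·M_2 = 6(Δ_1 - Δ_0) = 48
Natural end conditions: M_0 = M_2 = 0.
Forward elimination and back-substitution give M_0 = 0, M_1 = 6, M_2 = 0.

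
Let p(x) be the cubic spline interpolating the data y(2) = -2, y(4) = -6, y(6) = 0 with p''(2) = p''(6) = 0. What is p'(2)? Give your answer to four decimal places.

-3.2500

Put M_i = p'' at the i-th knot. Here h = (2, 2) and Δ = (-2, 3), so the interior equations h_(i-1)·M_(i-1) + 2(h_(i-1)+h_i)·M_i + h_i·M_(i+1) = 6(Δ_i − Δ_(i-1)) read
  2·M_0 + 8·M_1 + 2·M_2 = 6(Δ_1 - Δ_0) = 30
Natural end conditions: M_0 = M_2 = 0.
Solving: M_0 = 0, M_1 = 15/4, M_2 = 0.
On [2, 4], p'(x) = b_0 + 2c_0·(x - 2) + 3d_0·(x - 2)² with b_0 = Δ_0 - h_0(2M_0 + M_1)/6 = -13/4, c_0 = M_0/2 = 0, d_0 = (M_1 - M_0)/(6h_0) = 5/16. So p'(2) = -13/4.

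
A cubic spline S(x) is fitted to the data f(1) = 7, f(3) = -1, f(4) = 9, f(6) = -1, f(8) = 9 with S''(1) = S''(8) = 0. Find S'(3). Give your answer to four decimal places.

7.8125

Let m_i = S''(x_i). Step sizes h_i = 2, 1, 2, 2; slopes of the chords Δ_i = (y_(i+1) - y_i)/h_i = -4, 10, -5, 5.
  2·m_0 + 6·m_1 + 1·m_2 = 6(Δ_1 - Δ_0) = 84
  1·m_1 + 6·m_2 + 2·m_3 = 6(Δ_2 - Δ_1) = -90
  2·m_2 + 8·m_3 + 2·m_4 = 6(Δ_3 - Δ_2) = 60
Natural end conditions: m_0 = m_4 = 0.
Solving the tridiagonal system: m_0 = 0, m_1 = 567/32, m_2 = -357/16, m_3 = 837/64, m_4 = 0.
On [3, 4], S'(x) = b_1 + 2c_1·(x - 3) + 3d_1·(x - 3)² with b_1 = Δ_1 - h_1(2m_1 + m_2)/6 = 125/16, c_1 = m_1/2 = 567/64, d_1 = (m_2 - m_1)/(6h_1) = -427/64. So S'(3) = 125/16.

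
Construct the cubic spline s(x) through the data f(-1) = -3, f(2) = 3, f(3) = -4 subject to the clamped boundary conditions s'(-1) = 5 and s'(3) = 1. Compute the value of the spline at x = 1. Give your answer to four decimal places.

6.1667

Put M_i = s'' at the i-th knot. Here h = (3, 1) and Δ = (2, -7), so the interior equations h_(i-1)·M_(i-1) + 2(h_(i-1)+h_i)·M_i + h_i·M_(i+1) = 6(Δ_i − Δ_(i-1)) read
  3·M_0 + 8·M_1 + 1·M_2 = 6(Δ_1 - Δ_0) = -54
Clamped end conditions give two more equations: 2h_0·M_0 + h_0·M_1 = 6(Δ_0 - s'(-1)) = -18 and h_1·M_1 + 2h_1·M_2 = 6(s'(3) - Δ_1) = 48.
Forward elimination and back-substitution give M_0 = 11/4, M_1 = -23/2, M_2 = 119/4.
On [-1, 2], s(x) = -3 + 5·(x + 1) + 11/8·(x + 1)² - 19/24·(x + 1)³.
With (x + 1) = 2: s(1) = 37/6.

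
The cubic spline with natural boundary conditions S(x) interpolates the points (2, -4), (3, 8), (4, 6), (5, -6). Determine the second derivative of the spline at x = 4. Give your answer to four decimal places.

With M_i denoting the second derivative at x_i, h_i = 1, 1, 1, and Δ_i = (y_(i+1) − y_i)/h_i = 12, -2, -12:
  1·M_0 + 4·M_1 + 1·M_2 = 6(Δ_1 - Δ_0) = -84
  1·M_1 + 4·M_2 + 1·M_3 = 6(Δ_2 - Δ_1) = -60
Natural end conditions: M_0 = M_3 = 0.
Hence M_0 = 0, M_1 = -92/5, M_2 = -52/5, M_3 = 0.

-10.4000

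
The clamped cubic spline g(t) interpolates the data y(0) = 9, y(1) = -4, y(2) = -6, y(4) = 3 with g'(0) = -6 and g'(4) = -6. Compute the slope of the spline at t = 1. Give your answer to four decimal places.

Put M_i = g'' at the i-th knot. Here h = (1, 1, 2) and Δ = (-13, -2, 9/2), so the interior equations h_(i-1)·M_(i-1) + 2(h_(i-1)+h_i)·M_i + h_i·M_(i+1) = 6(Δ_i − Δ_(i-1)) read
  1·M_0 + 4·M_1 + 1·M_2 = 6(Δ_1 - Δ_0) = 66
  1·M_1 + 6·M_2 + 2·M_3 = 6(Δ_2 - Δ_1) = 39
Clamped end conditions give two more equations: 2h_0·M_0 + h_0·M_1 = 6(Δ_0 - g'(0)) = -42 and h_2·M_2 + 2h_2·M_3 = 6(g'(4) - Δ_2) = -63.
Forward elimination and back-substitution give M_0 = -705/22, M_1 = 243/11, M_2 = 213/22, M_3 = -453/22.
On [1, 2], g'(t) = b_1 + 2c_1·(t - 1) + 3d_1·(t - 1)² with b_1 = Δ_1 - h_1(2M_1 + M_2)/6 = -483/44, c_1 = M_1/2 = 243/22, d_1 = (M_2 - M_1)/(6h_1) = -91/44. So g'(1) = -483/44.

-10.9773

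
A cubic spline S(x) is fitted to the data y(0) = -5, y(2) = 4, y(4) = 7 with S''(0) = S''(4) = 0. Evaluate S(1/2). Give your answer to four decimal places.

-2.3984

With M_i denoting the second derivative at x_i, h_i = 2, 2, and Δ_i = (y_(i+1) − y_i)/h_i = 9/2, 3/2:
  2·M_0 + 8·M_1 + 2·M_2 = 6(Δ_1 - Δ_0) = -18
Natural end conditions: M_0 = M_2 = 0.
Forward elimination and back-substitution give M_0 = 0, M_1 = -9/4, M_2 = 0.
On [0, 2], S(x) = -5 + 21/4·x + 0·x² - 3/16·x³.
With x = 1/2: S(1/2) = -307/128.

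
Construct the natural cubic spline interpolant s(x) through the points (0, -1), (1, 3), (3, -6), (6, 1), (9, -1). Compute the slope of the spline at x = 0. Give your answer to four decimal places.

5.8212

Put M_i = s'' at the i-th knot. Here h = (1, 2, 3, 3) and Δ = (4, -9/2, 7/3, -2/3), so the interior equations h_(i-1)·M_(i-1) + 2(h_(i-1)+h_i)·M_i + h_i·M_(i+1) = 6(Δ_i − Δ_(i-1)) read
  1·M_0 + 6·M_1 + 2·M_2 = 6(Δ_1 - Δ_0) = -51
  2·M_1 + 10·M_2 + 3·M_3 = 6(Δ_2 - Δ_1) = 41
  3·M_2 + 12·M_3 + 3·M_4 = 6(Δ_3 - Δ_2) = -18
Natural end conditions: M_0 = M_4 = 0.
Hence M_0 = 0, M_1 = -2251/206, M_2 = 750/103, M_3 = -342/103, M_4 = 0.
On [0, 1], s'(x) = b_0 + 2c_0·x + 3d_0·x² with b_0 = Δ_0 - h_0(2M_0 + M_1)/6 = 7195/1236, c_0 = M_0/2 = 0, d_0 = (M_1 - M_0)/(6h_0) = -2251/1236. So s'(0) = 7195/1236.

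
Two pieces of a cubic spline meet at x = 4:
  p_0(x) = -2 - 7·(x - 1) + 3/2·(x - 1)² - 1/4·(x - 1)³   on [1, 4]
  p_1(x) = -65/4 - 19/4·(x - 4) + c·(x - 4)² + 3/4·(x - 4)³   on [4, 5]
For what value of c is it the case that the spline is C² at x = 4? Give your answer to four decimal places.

p_0''(x) = 3 - 3/2·(x - 1), so p_0''(4) = -3/2. On the right, p_1''(4) = 2c, so c = -3/4.

-0.7500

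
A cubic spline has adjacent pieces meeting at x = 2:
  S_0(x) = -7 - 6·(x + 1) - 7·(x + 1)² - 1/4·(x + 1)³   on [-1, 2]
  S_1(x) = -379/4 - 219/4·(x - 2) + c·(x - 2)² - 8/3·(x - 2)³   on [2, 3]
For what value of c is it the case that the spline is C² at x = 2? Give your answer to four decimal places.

-9.2500

S_0''(x) = -14 - 3/2·(x + 1), so S_0''(2) = -37/2. On the right, S_1''(2) = 2c, so c = -37/4.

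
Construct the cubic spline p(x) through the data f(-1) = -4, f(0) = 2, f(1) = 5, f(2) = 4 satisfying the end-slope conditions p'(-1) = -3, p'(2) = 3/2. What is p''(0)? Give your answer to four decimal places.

With M_i denoting the second derivative at x_i, h_i = 1, 1, 1, and Δ_i = (y_(i+1) − y_i)/h_i = 6, 3, -1:
  1·M_0 + 4·M_1 + 1·M_2 = 6(Δ_1 - Δ_0) = -18
  1·M_1 + 4·M_2 + 1·M_3 = 6(Δ_2 - Δ_1) = -24
Clamped end conditions give two more equations: 2h_0·M_0 + h_0·M_1 = 6(Δ_0 - p'(-1)) = 54 and h_2·M_2 + 2h_2·M_3 = 6(p'(2) - Δ_2) = 15.
Hence M_0 = 163/5, M_1 = -56/5, M_2 = -29/5, M_3 = 52/5.

-11.2000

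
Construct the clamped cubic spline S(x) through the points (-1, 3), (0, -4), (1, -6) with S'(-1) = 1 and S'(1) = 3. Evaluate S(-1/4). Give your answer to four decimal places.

Let M_i = S''(x_i). Step sizes h_i = 1, 1; slopes of the chords Δ_i = (y_(i+1) - y_i)/h_i = -7, -2.
  1·M_0 + 4·M_1 + 1·M_2 = 6(Δ_1 - Δ_0) = 30
Clamped end conditions give two more equations: 2h_0·M_0 + h_0·M_1 = 6(Δ_0 - S'(-1)) = -48 and h_1·M_1 + 2h_1·M_2 = 6(S'(1) - Δ_1) = 30.
Solving the tridiagonal system: M_0 = -61/2, M_1 = 13, M_2 = 17/2.
On [-1, 0], S(x) = 3 + 1·(x + 1) - 61/4·(x + 1)² + 29/4·(x + 1)³.
With (x + 1) = 3/4: S(-1/4) = -453/256.

-1.7695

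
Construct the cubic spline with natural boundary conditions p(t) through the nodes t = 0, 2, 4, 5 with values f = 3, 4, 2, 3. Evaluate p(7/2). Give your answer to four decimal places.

2.2102

With M_i denoting the second derivative at x_i, h_i = 2, 2, 1, and Δ_i = (y_(i+1) − y_i)/h_i = 1/2, -1, 1:
  2·M_0 + 8·M_1 + 2·M_2 = 6(Δ_1 - Δ_0) = -9
  2·M_1 + 6·M_2 + 1·M_3 = 6(Δ_2 - Δ_1) = 12
Natural end conditions: M_0 = M_3 = 0.
Hence M_0 = 0, M_1 = -39/22, M_2 = 57/22, M_3 = 0.
On [2, 4], p(t) = 4 - 15/22·(t - 2) - 39/44·(t - 2)² + 4/11·(t - 2)³.
With (t - 2) = 3/2: p(7/2) = 389/176.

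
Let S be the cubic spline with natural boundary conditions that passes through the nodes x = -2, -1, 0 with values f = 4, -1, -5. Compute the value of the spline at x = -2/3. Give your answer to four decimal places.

-2.4259

Put M_i = S'' at the i-th knot. Here h = (1, 1) and Δ = (-5, -4), so the interior equations h_(i-1)·M_(i-1) + 2(h_(i-1)+h_i)·M_i + h_i·M_(i+1) = 6(Δ_i − Δ_(i-1)) read
  1·M_0 + 4·M_1 + 1·M_2 = 6(Δ_1 - Δ_0) = 6
Natural end conditions: M_0 = M_2 = 0.
Solving the tridiagonal system: M_0 = 0, M_1 = 3/2, M_2 = 0.
On [-1, 0], S(x) = -1 - 9/2·(x + 1) + 3/4·(x + 1)² - 1/4·(x + 1)³.
With (x + 1) = 1/3: S(-2/3) = -131/54.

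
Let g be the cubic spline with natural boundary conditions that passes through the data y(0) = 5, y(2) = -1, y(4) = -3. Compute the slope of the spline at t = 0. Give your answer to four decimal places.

Put m_i = g'' at the i-th knot. Here h = (2, 2) and Δ = (-3, -1), so the interior equations h_(i-1)·m_(i-1) + 2(h_(i-1)+h_i)·m_i + h_i·m_(i+1) = 6(Δ_i − Δ_(i-1)) read
  2·m_0 + 8·m_1 + 2·m_2 = 6(Δ_1 - Δ_0) = 12
Natural end conditions: m_0 = m_2 = 0.
Forward elimination and back-substitution give m_0 = 0, m_1 = 3/2, m_2 = 0.
On [0, 2], g'(t) = b_0 + 2c_0·t + 3d_0·t² with b_0 = Δ_0 - h_0(2m_0 + m_1)/6 = -7/2, c_0 = m_0/2 = 0, d_0 = (m_1 - m_0)/(6h_0) = 1/8. So g'(0) = -7/2.

-3.5000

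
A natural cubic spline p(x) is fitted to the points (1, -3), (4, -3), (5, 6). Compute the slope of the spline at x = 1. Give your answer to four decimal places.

With m_i denoting the second derivative at x_i, h_i = 3, 1, and Δ_i = (y_(i+1) − y_i)/h_i = 0, 9:
  3·m_0 + 8·m_1 + 1·m_2 = 6(Δ_1 - Δ_0) = 54
Natural end conditions: m_0 = m_2 = 0.
Hence m_0 = 0, m_1 = 27/4, m_2 = 0.
On [1, 4], p'(x) = b_0 + 2c_0·(x - 1) + 3d_0·(x - 1)² with b_0 = Δ_0 - h_0(2m_0 + m_1)/6 = -27/8, c_0 = m_0/2 = 0, d_0 = (m_1 - m_0)/(6h_0) = 3/8. So p'(1) = -27/8.

-3.3750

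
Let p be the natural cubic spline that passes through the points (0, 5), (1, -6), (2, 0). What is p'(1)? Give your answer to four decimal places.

Write M_i for p''(x_i). With h_i = 1, 1 and divided differences Δ_i = -11, 6, the continuity of p' gives the tridiagonal system
  1·M_0 + 4·M_1 + 1·M_2 = 6(Δ_1 - Δ_0) = 102
Natural end conditions: M_0 = M_2 = 0.
Forward elimination and back-substitution give M_0 = 0, M_1 = 51/2, M_2 = 0.
On [1, 2], p'(t) = b_1 + 2c_1·(t - 1) + 3d_1·(t - 1)² with b_1 = Δ_1 - h_1(2M_1 + M_2)/6 = -5/2, c_1 = M_1/2 = 51/4, d_1 = (M_2 - M_1)/(6h_1) = -17/4. So p'(1) = -5/2.

-2.5000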